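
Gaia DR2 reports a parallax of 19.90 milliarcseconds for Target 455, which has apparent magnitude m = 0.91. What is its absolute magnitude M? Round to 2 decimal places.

d = 1/p = 1/0.01990″ = 50.251 pc.
m − M = 5 log₁₀(50.251) − 5 = 8.5057 − 5 = 3.5057.
M = m − (m − M) = 0.91 − 3.5057 = -2.60.

M = -2.60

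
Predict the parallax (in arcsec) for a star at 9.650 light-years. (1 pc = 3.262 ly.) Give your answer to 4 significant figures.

d = 9.650 ly ÷ 3.262 = 2.9583 pc.
p = 1/d = 1/2.9583 = 0.33803 arcsec.

0.3380 arcsec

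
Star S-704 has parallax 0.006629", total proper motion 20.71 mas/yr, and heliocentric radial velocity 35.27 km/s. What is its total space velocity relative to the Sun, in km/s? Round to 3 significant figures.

d = 1/p = 1/0.006629″ = 150.85 pc.
μ = 20.71 mas/yr = 0.02071 ″/yr.
v_t = 4.740 μ d = 4.740 × 0.02071 × 150.85 = 14.808 km/s.
v = √(v_r² + v_t²) = √(35.27² + 14.808²) = √1463.25 = 38.252 km/s.

38.3 km/s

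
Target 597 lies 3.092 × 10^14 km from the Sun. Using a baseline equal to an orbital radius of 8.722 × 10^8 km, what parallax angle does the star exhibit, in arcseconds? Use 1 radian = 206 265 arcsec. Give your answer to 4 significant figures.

0.5818 arcsec

θ ≈ B/d = (8.722 × 10^8) / (3.092 × 10^14) = 2.8208 × 10^-6 rad.
In arcseconds: 2.8208 × 10^-6 × 206265 = 0.58183″.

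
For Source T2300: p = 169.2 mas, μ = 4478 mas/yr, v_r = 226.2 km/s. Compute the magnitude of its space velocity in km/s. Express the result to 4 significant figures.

258.7 km/s

d = 1/p = 1/0.1692″ = 5.9102 pc.
μ = 4478 mas/yr = 4.478 ″/yr.
v_t = 4.740 μ d = 4.740 × 4.478 × 5.9102 = 125.45 km/s.
v = √(v_r² + v_t²) = √(226.2² + 125.45²) = √66904.1 = 258.66 km/s.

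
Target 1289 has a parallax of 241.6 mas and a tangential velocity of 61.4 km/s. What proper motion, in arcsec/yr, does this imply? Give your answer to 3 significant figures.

3.13 arcsec/yr

d = 1/p = 1/0.2416″ = 4.1391 pc.
μ = v_t / (4.74 d) = 61.4 / (4.74 × 4.1391) = 61.4 / 19.619 = 3.1296 ″/yr.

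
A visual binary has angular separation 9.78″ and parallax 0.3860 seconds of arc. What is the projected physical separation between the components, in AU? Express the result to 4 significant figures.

25.34 AU

d = 1/p = 1/0.3860″ = 2.5907 pc.
At distance d (pc), an angle of θ arcsec spans θ·d AU: s = 9.78 × 2.5907 = 25.337 AU.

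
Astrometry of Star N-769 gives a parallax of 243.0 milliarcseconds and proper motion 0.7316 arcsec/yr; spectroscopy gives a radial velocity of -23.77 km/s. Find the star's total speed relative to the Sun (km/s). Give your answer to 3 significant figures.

27.7 km/s

d = 1/p = 1/0.2430″ = 4.1152 pc.
v_t = 4.740 μ d = 4.740 × 0.7316 × 4.1152 = 14.271 km/s.
v = √(v_r² + v_t²) = √((-23.77)² + 14.271²) = √768.674 = 27.725 km/s.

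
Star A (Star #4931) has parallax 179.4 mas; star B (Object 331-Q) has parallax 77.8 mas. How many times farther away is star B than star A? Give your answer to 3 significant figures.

2.31

Since d = 1/p, d_B/d_A = p_A/p_B.
= 179.4 / 77.8 = 2.3059.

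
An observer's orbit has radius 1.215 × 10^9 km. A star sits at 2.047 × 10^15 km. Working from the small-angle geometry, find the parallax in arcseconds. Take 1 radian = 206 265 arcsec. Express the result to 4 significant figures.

0.1224 arcsec

θ ≈ B/d = (1.215 × 10^9) / (2.047 × 10^15) = 5.9355 × 10^-7 rad.
In arcseconds: 5.9355 × 10^-7 × 206265 = 0.12243″.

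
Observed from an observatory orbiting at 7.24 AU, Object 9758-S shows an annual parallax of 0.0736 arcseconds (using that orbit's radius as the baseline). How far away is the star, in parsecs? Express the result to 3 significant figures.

With baseline B (in AU) and parallax p (in arcsec), d = B/p parsecs.
d = 7.24 / 0.0736 = 98.37 pc.

98.4 pc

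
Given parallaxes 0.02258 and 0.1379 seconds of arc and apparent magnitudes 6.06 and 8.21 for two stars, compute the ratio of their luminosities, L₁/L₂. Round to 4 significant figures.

L₁/L₂ = 270.2

d₁ = 1/p₁ = 1/0.02258″ = 44.287 pc; d₂ = 1/p₂ = 1/0.1379″ = 7.2516 pc.
M₁ = m₁ − 5 log₁₀ d₁ + 5 = 6.06 − 8.2314 + 5 = 2.8286.
M₂ = 8.21 − 4.3022 + 5 = 8.9078.
L₁/L₂ = 10^(0.4(M₂ − M₁)) = 10^(0.4 × 6.0792) = 10^2.43168 = 270.2.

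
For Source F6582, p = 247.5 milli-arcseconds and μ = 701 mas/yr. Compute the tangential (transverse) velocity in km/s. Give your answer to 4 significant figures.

d = 1/p = 1/0.2475″ = 4.0404 pc.
μ = 701 mas/yr = 0.701 ″/yr.
v_t = 4.74 × μ × d = 4.74 × 0.701 × 4.0404 = 13.425 km/s.

13.43 km/s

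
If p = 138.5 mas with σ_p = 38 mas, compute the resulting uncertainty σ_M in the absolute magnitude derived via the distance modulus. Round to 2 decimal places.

σ_M = 0.60 mag

M = m − 5 log₁₀ d + 5 = m + 5 log₁₀ p + 5, so ∂M/∂p = 5/(p ln 10).
σ_M = (5/ln 10) · (σ_p/p) = 2.1715 × 38/138.5 = 2.1715 × 0.27437 = 0.59579.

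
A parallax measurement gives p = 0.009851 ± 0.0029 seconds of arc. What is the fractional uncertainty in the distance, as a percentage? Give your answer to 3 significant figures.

For d = 1/p, |σ_d/d| = |σ_p/p|.
σ_p/p = 0.0029 / 0.009851 = 0.29439 = 29.439%.

29.4%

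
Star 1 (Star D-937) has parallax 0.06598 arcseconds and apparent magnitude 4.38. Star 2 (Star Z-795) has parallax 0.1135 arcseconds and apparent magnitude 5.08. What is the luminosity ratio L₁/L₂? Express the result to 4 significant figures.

d₁ = 1/p₁ = 1/0.06598″ = 15.156 pc; d₂ = 1/p₂ = 1/0.1135″ = 8.8106 pc.
M₁ = m₁ − 5 log₁₀ d₁ + 5 = 4.38 − 5.9029 + 5 = 3.4771.
M₂ = 5.08 − 4.7250 + 5 = 5.3550.
L₁/L₂ = 10^(0.4(M₂ − M₁)) = 10^(0.4 × 1.8779) = 10^0.75116 = 5.6385.

L₁/L₂ = 5.639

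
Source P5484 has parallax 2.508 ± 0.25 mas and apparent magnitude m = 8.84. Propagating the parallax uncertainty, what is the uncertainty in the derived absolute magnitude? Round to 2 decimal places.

M = m − 5 log₁₀ d + 5 = m + 5 log₁₀ p + 5, so ∂M/∂p = 5/(p ln 10).
σ_M = (5/ln 10) · (σ_p/p) = 2.1715 × 0.25/2.508 = 2.1715 × 0.099681 = 0.21646.

σ_M = 0.22 mag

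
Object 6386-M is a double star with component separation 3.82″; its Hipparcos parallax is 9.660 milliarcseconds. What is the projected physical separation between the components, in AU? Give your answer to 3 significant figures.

d = 1/p = 1/0.009660″ = 103.52 pc.
At distance d (pc), an angle of θ arcsec spans θ·d AU: s = 3.82 × 103.52 = 395.45 AU.

395 AU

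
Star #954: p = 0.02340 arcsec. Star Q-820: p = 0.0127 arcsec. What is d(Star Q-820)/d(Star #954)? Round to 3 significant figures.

Since d = 1/p, d_B/d_A = p_A/p_B.
= 0.02340 / 0.0127 = 1.8425.

1.84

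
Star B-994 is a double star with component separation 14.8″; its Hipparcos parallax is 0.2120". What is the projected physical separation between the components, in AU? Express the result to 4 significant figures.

d = 1/p = 1/0.2120″ = 4.717 pc.
At distance d (pc), an angle of θ arcsec spans θ·d AU: s = 14.8 × 4.717 = 69.812 AU.

69.81 AU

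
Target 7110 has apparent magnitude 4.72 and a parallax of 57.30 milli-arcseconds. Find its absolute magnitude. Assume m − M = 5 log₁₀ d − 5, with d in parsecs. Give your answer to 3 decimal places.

M = 3.511

d = 1/p = 1/0.05730″ = 17.452 pc.
m − M = 5 log₁₀(17.452) − 5 = 6.2092 − 5 = 1.2092.
M = m − (m − M) = 4.72 − 1.2092 = 3.511.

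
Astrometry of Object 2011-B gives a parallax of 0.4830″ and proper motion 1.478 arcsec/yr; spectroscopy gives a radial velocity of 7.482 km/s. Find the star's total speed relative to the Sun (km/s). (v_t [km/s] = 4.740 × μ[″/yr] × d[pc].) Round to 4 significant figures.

d = 1/p = 1/0.4830″ = 2.0704 pc.
v_t = 4.740 μ d = 4.740 × 1.478 × 2.0704 = 14.505 km/s.
v = √(v_r² + v_t²) = √(7.482² + 14.505²) = √266.375 = 16.321 km/s.

16.32 km/s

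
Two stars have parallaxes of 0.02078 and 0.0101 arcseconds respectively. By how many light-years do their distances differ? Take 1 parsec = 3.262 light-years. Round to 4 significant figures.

d_A = 1/0.02078″ = 48.123 pc; d_B = 1/0.01010″ = 99.01 pc.
|d_B − d_A| = |99.01 − 48.123| = 50.887 pc = 50.887 × 3.262 ly = 165.99 ly.

166.0 ly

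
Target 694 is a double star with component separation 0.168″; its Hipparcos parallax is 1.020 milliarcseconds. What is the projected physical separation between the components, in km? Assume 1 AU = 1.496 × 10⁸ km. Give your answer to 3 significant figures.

2.46 × 10^10 km

d = 1/p = 1/0.001020″ = 980.39 pc.
At distance d (pc), an angle of θ arcsec spans θ·d AU: s = 0.168 × 980.39 = 164.71 AU.
= 164.71 × 1.496 × 10⁸ km = 2.4641 × 10^10 km.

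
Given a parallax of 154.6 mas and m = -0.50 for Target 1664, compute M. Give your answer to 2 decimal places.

d = 1/p = 1/0.1546″ = 6.4683 pc.
m − M = 5 log₁₀(6.4683) − 5 = 4.0540 − 5 = -0.9460.
M = m − (m − M) = -0.50 − (-0.9460) = 0.45.

M = 0.45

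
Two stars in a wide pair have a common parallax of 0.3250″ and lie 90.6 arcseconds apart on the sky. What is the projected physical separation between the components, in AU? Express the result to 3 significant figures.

279 AU

d = 1/p = 1/0.3250″ = 3.0769 pc.
At distance d (pc), an angle of θ arcsec spans θ·d AU: s = 90.6 × 3.0769 = 278.77 AU.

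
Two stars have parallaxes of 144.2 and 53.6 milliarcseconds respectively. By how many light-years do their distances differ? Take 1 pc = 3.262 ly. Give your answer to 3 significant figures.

38.2 ly

d_A = 1/0.1442″ = 6.9348 pc; d_B = 1/0.05360″ = 18.657 pc.
|d_B − d_A| = |18.657 − 6.9348| = 11.722 pc = 11.722 × 3.262 ly = 38.237 ly.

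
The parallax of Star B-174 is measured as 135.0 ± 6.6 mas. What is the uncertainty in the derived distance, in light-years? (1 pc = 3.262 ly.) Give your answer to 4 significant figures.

d = 1/p, so σ_d = σ_p / p².
σ_d = 0.00660 / (0.1350)² = 0.00660 / 0.018225 = 0.36214 pc = 0.36214 × 3.262 ly = 1.1813 ly.

1.181 ly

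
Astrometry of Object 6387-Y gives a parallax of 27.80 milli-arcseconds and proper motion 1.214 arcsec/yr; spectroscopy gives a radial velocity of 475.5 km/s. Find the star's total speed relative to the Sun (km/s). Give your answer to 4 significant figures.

518.6 km/s

d = 1/p = 1/0.02780″ = 35.971 pc.
v_t = 4.740 μ d = 4.740 × 1.214 × 35.971 = 206.99 km/s.
v = √(v_r² + v_t²) = √(475.5² + 206.99²) = √268945 = 518.6 km/s.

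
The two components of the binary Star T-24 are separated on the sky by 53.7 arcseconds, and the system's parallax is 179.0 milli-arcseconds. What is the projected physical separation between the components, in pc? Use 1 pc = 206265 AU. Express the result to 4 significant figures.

d = 1/p = 1/0.1790″ = 5.5866 pc.
At distance d (pc), an angle of θ arcsec spans θ·d AU: s = 53.7 × 5.5866 = 300 AU.
= 300 / 206265 = 0.0014544 pc.

0.001454 pc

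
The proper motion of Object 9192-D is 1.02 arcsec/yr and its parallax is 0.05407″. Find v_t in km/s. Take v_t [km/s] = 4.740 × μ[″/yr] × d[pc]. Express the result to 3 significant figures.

89.4 km/s

d = 1/p = 1/0.05407″ = 18.495 pc.
v_t = 4.74 × μ × d = 4.74 × 1.02 × 18.495 = 89.42 km/s.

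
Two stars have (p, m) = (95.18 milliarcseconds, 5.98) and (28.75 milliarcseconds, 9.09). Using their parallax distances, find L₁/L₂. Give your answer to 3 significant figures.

d₁ = 1/p₁ = 1/0.09518″ = 10.506 pc; d₂ = 1/p₂ = 1/0.02875″ = 34.783 pc.
M₁ = m₁ − 5 log₁₀ d₁ + 5 = 5.98 − 5.1072 + 5 = 5.8728.
M₂ = 9.09 − 7.7068 + 5 = 6.3832.
L₁/L₂ = 10^(0.4(M₂ − M₁)) = 10^(0.4 × 0.5104) = 10^0.20416 = 1.6001.

L₁/L₂ = 1.60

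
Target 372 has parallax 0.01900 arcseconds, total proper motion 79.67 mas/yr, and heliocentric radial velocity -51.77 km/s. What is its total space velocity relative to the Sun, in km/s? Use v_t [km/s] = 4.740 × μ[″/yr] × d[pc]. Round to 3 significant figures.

55.5 km/s

d = 1/p = 1/0.01900″ = 52.632 pc.
μ = 79.67 mas/yr = 0.07967 ″/yr.
v_t = 4.740 μ d = 4.740 × 0.07967 × 52.632 = 19.876 km/s.
v = √(v_r² + v_t²) = √((-51.77)² + 19.876²) = √3075.19 = 55.454 km/s.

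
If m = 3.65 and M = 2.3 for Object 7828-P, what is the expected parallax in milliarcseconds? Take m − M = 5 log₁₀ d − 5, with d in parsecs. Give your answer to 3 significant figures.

53.7 mas

m − M = 3.65 − 2.3 = 1.35.
d = 10^((m−M)/5 + 1) = 10^1.270 = 18.621 pc.
p = 1/d = 1/18.621 = 0.053703 arcsec = 53.703 mas.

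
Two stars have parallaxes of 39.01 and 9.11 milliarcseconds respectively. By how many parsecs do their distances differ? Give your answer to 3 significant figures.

84.1 pc

d_A = 1/0.03901″ = 25.634 pc; d_B = 1/0.009110″ = 109.77 pc.
|d_B − d_A| = |109.77 − 25.634| = 84.136 pc.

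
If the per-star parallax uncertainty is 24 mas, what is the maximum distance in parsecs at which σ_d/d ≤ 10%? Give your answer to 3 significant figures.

σ_d/d = σ_p/p, so the condition is σ_p/p ≤ 0.10, i.e. p ≥ σ_p/0.10.
p_min = 24/0.10 = 240 mas = 0.24 arcsec.
d_max = 1/p_min = 1/0.24 = 4.1667 pc.

4.17 pc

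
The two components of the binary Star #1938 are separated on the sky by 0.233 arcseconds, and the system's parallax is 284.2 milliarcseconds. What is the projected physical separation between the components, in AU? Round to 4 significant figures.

0.8198 AU

d = 1/p = 1/0.2842″ = 3.5186 pc.
At distance d (pc), an angle of θ arcsec spans θ·d AU: s = 0.233 × 3.5186 = 0.81983 AU.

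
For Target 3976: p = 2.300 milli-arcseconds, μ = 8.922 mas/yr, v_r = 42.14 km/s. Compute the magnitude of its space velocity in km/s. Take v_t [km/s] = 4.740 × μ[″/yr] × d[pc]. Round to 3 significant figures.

46.0 km/s

d = 1/p = 1/0.002300″ = 434.78 pc.
μ = 8.922 mas/yr = 0.008922 ″/yr.
v_t = 4.740 μ d = 4.740 × 0.008922 × 434.78 = 18.387 km/s.
v = √(v_r² + v_t²) = √(42.14² + 18.387²) = √2113.86 = 45.977 km/s.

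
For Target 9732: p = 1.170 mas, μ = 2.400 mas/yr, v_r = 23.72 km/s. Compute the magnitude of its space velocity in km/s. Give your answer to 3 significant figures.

d = 1/p = 1/0.001170″ = 854.7 pc.
μ = 2.400 mas/yr = 0.002400 ″/yr.
v_t = 4.740 μ d = 4.740 × 0.002400 × 854.7 = 9.7231 km/s.
v = √(v_r² + v_t²) = √(23.72² + 9.7231²) = √657.177 = 25.635 km/s.

25.6 km/s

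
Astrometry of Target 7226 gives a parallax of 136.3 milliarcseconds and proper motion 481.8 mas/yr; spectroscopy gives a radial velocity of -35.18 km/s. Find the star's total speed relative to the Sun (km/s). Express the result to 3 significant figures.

39.0 km/s

d = 1/p = 1/0.1363″ = 7.3368 pc.
μ = 481.8 mas/yr = 0.4818 ″/yr.
v_t = 4.740 μ d = 4.740 × 0.4818 × 7.3368 = 16.755 km/s.
v = √(v_r² + v_t²) = √((-35.18)² + 16.755²) = √1518.36 = 38.966 km/s.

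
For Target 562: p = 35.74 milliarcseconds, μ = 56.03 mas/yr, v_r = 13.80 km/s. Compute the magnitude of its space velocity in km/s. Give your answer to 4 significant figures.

15.67 km/s

d = 1/p = 1/0.03574″ = 27.98 pc.
μ = 56.03 mas/yr = 0.05603 ″/yr.
v_t = 4.740 μ d = 4.740 × 0.05603 × 27.98 = 7.431 km/s.
v = √(v_r² + v_t²) = √(13.80² + 7.431²) = √245.66 = 15.674 km/s.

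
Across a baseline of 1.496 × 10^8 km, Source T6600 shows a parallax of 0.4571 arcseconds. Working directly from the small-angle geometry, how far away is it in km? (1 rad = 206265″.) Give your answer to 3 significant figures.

6.75 × 10^13 km

θ = 0.4571″ = 0.4571/206265 = 2.2161 × 10^-6 rad.
d = B/θ = (1.496 × 10^8) / (2.2161 × 10^-6) = 6.7506 × 10^13 km.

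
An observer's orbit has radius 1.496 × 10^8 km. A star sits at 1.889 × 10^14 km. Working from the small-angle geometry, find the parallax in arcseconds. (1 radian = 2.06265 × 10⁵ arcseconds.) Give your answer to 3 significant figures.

0.163 arcsec

θ ≈ B/d = (1.496 × 10^8) / (1.889 × 10^14) = 7.9195 × 10^-7 rad.
In arcseconds: 7.9195 × 10^-7 × 206265 = 0.16335″.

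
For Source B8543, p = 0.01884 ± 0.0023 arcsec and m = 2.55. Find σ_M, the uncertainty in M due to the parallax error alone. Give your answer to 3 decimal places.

M = m − 5 log₁₀ d + 5 = m + 5 log₁₀ p + 5, so ∂M/∂p = 5/(p ln 10).
σ_M = (5/ln 10) · (σ_p/p) = 2.1715 × 0.0023/0.01884 = 2.1715 × 0.12208 = 0.2651.

σ_M = 0.265 mag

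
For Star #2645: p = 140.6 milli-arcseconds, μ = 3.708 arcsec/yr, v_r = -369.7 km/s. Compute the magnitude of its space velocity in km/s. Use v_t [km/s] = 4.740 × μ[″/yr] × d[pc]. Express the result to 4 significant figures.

d = 1/p = 1/0.1406″ = 7.1124 pc.
v_t = 4.740 μ d = 4.740 × 3.708 × 7.1124 = 125.01 km/s.
v = √(v_r² + v_t²) = √((-369.7)² + 125.01²) = √152306 = 390.26 km/s.

390.3 km/s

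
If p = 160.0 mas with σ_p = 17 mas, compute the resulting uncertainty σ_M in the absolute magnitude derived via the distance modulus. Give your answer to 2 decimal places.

σ_M = 0.23 mag

M = m − 5 log₁₀ d + 5 = m + 5 log₁₀ p + 5, so ∂M/∂p = 5/(p ln 10).
σ_M = (5/ln 10) · (σ_p/p) = 2.1715 × 17/160.0 = 2.1715 × 0.10625 = 0.23072.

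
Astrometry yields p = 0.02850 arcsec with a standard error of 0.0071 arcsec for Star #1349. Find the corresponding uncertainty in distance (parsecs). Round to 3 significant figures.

8.74 pc

d = 1/p, so σ_d = σ_p / p².
σ_d = 0.00710 / (0.02850)² = 0.00710 / 0.00081225 = 8.7412 pc.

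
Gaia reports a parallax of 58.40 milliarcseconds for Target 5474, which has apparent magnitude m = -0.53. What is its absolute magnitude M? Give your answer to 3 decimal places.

d = 1/p = 1/0.05840″ = 17.123 pc.
m − M = 5 log₁₀(17.123) − 5 = 6.1679 − 5 = 1.1679.
M = m − (m − M) = -0.53 − 1.1679 = -1.698.

M = -1.698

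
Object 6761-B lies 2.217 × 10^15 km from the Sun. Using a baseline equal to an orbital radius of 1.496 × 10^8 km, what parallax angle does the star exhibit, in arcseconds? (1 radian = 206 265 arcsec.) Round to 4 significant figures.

θ ≈ B/d = (1.496 × 10^8) / (2.217 × 10^15) = 6.7479 × 10^-8 rad.
In arcseconds: 6.7479 × 10^-8 × 206265 = 0.013919″.

0.01392 arcsec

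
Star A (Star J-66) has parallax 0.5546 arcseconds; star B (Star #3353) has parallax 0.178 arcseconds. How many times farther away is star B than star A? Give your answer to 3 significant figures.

3.12

Since d = 1/p, d_B/d_A = p_A/p_B.
= 0.5546 / 0.178 = 3.1157.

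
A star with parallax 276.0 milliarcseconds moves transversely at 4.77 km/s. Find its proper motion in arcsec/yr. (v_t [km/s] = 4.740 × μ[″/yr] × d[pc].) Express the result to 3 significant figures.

d = 1/p = 1/0.2760″ = 3.6232 pc.
μ = v_t / (4.74 d) = 4.77 / (4.74 × 3.6232) = 4.77 / 17.174 = 0.27775 ″/yr.

0.278 arcsec/yr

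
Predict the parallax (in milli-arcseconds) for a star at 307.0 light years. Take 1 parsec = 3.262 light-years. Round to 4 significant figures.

d = 307.0 ly ÷ 3.262 = 94.114 pc.
p = 1/d = 1/94.114 = 0.010625 arcsec.
= 0.010625 × 1000 = 10.625 mas.

10.63 mas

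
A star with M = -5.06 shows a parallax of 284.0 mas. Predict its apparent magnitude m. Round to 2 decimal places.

d = 1/p = 1/0.2840″ = 3.5211 pc.
m − M = 5 log₁₀ d − 5 = 5 log₁₀(3.5211) − 5 = 2.7334 − 5 = -2.2666.
m = M + (m − M) = -5.06 + (-2.2666) = -7.33.

m = -7.33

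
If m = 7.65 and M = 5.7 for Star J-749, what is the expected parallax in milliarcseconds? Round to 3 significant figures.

40.7 mas

m − M = 7.65 − 5.7 = 1.95.
d = 10^((m−M)/5 + 1) = 10^1.390 = 24.547 pc.
p = 1/d = 1/24.547 = 0.040738 arcsec = 40.738 mas.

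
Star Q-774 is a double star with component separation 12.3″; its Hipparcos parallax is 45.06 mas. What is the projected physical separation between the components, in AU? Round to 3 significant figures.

d = 1/p = 1/0.04506″ = 22.193 pc.
At distance d (pc), an angle of θ arcsec spans θ·d AU: s = 12.3 × 22.193 = 272.97 AU.

273 AU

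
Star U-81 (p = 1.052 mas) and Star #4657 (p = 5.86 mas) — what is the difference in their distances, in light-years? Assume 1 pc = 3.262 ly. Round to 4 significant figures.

2544 ly

d_A = 1/0.001052″ = 950.57 pc; d_B = 1/0.005860″ = 170.65 pc.
|d_B − d_A| = |170.65 − 950.57| = 779.92 pc = 779.92 × 3.262 ly = 2544.1 ly.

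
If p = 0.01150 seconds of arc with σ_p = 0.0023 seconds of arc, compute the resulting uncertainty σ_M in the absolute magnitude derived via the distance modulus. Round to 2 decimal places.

M = m − 5 log₁₀ d + 5 = m + 5 log₁₀ p + 5, so ∂M/∂p = 5/(p ln 10).
σ_M = (5/ln 10) · (σ_p/p) = 2.1715 × 0.0023/0.01150 = 2.1715 × 0.2 = 0.4343.

σ_M = 0.43 mag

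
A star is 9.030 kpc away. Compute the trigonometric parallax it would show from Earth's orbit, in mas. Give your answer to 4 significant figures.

0.1107 mas

d = 9.030 kpc = 9030 pc.
p = 1/d = 1/9030 = 0.00011074 arcsec.
= 0.00011074 × 1000 = 0.11074 mas.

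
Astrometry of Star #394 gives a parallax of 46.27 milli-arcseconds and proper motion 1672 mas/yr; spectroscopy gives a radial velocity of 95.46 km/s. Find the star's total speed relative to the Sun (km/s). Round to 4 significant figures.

196.1 km/s

d = 1/p = 1/0.04627″ = 21.612 pc.
μ = 1672 mas/yr = 1.672 ″/yr.
v_t = 4.740 μ d = 4.740 × 1.672 × 21.612 = 171.28 km/s.
v = √(v_r² + v_t²) = √(95.46² + 171.28²) = √38449.5 = 196.09 km/s.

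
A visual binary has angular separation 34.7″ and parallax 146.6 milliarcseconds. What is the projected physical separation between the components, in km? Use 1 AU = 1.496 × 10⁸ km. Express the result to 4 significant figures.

3.541 × 10^10 km

d = 1/p = 1/0.1466″ = 6.8213 pc.
At distance d (pc), an angle of θ arcsec spans θ·d AU: s = 34.7 × 6.8213 = 236.7 AU.
= 236.7 × 1.496 × 10⁸ km = 3.5410 × 10^10 km.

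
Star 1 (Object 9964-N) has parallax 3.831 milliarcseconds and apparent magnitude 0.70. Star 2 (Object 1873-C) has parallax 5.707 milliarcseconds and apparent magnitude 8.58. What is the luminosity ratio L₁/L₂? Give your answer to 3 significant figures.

L₁/L₂ = 3150

d₁ = 1/p₁ = 1/0.003831″ = 261.03 pc; d₂ = 1/p₂ = 1/0.005707″ = 175.22 pc.
M₁ = m₁ − 5 log₁₀ d₁ + 5 = 0.70 − 12.0835 + 5 = -6.3835.
M₂ = 8.58 − 11.2179 + 5 = 2.3621.
L₁/L₂ = 10^(0.4(M₂ − M₁)) = 10^(0.4 × 8.7456) = 10^3.49824 = 3149.5.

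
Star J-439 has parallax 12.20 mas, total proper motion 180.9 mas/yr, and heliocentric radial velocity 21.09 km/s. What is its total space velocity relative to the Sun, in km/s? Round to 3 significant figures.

73.4 km/s

d = 1/p = 1/0.01220″ = 81.967 pc.
μ = 180.9 mas/yr = 0.1809 ″/yr.
v_t = 4.740 μ d = 4.740 × 0.1809 × 81.967 = 70.284 km/s.
v = √(v_r² + v_t²) = √(21.09² + 70.284²) = √5384.63 = 73.38 km/s.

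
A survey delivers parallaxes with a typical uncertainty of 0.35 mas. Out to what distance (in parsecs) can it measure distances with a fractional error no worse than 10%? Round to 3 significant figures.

σ_d/d = σ_p/p, so the condition is σ_p/p ≤ 0.10, i.e. p ≥ σ_p/0.10.
p_min = 0.35/0.10 = 3.5 mas = 0.0035 arcsec.
d_max = 1/p_min = 1/0.0035 = 285.71 pc.

286 pc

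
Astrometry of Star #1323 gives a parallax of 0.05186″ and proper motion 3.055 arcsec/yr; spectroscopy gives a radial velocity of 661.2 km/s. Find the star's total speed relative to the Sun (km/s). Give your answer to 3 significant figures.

718 km/s

d = 1/p = 1/0.05186″ = 19.283 pc.
v_t = 4.740 μ d = 4.740 × 3.055 × 19.283 = 279.23 km/s.
v = √(v_r² + v_t²) = √(661.2² + 279.23²) = √515155 = 717.74 km/s.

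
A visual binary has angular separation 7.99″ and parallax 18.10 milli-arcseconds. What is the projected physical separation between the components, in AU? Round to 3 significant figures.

441 AU

d = 1/p = 1/0.01810″ = 55.249 pc.
At distance d (pc), an angle of θ arcsec spans θ·d AU: s = 7.99 × 55.249 = 441.44 AU.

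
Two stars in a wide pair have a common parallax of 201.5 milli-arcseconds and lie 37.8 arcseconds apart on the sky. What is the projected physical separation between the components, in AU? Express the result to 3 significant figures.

188 AU

d = 1/p = 1/0.2015″ = 4.9628 pc.
At distance d (pc), an angle of θ arcsec spans θ·d AU: s = 37.8 × 4.9628 = 187.59 AU.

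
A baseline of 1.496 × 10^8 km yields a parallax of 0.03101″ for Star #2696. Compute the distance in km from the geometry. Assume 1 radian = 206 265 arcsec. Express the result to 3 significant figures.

9.95 × 10^14 km

θ = 0.03101″ = 0.03101/206265 = 1.5034 × 10^-7 rad.
d = B/θ = (1.496 × 10^8) / (1.5034 × 10^-7) = 9.9508 × 10^14 km.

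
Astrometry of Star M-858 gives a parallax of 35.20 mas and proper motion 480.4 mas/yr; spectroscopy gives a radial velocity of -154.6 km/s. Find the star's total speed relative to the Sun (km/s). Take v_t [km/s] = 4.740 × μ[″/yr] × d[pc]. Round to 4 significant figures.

167.6 km/s

d = 1/p = 1/0.03520″ = 28.409 pc.
μ = 480.4 mas/yr = 0.4804 ″/yr.
v_t = 4.740 μ d = 4.740 × 0.4804 × 28.409 = 64.69 km/s.
v = √(v_r² + v_t²) = √((-154.6)² + 64.69²) = √28086 = 167.59 km/s.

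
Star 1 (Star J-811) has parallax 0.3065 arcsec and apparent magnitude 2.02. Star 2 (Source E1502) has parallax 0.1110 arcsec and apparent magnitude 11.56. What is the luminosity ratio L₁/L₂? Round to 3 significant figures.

L₁/L₂ = 859

d₁ = 1/p₁ = 1/0.3065″ = 3.2626 pc; d₂ = 1/p₂ = 1/0.1110″ = 9.009 pc.
M₁ = m₁ − 5 log₁₀ d₁ + 5 = 2.02 − 2.5678 + 5 = 4.4522.
M₂ = 11.56 − 4.7734 + 5 = 11.7866.
L₁/L₂ = 10^(0.4(M₂ − M₁)) = 10^(0.4 × 7.3344) = 10^2.93376 = 858.54.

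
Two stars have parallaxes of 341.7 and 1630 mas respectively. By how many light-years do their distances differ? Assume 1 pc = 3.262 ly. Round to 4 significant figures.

7.545 ly

d_A = 1/0.3417″ = 2.9265 pc; d_B = 1/1.630″ = 0.6135 pc.
|d_B − d_A| = |0.6135 − 2.9265| = 2.313 pc = 2.313 × 3.262 ly = 7.545 ly.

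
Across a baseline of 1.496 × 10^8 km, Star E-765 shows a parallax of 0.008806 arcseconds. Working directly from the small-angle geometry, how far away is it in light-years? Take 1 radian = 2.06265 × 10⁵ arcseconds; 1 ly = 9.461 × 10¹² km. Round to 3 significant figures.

θ = 0.008806″ = 0.008806/206265 = 4.2693 × 10^-8 rad.
d = B/θ = (1.496 × 10^8) / (4.2693 × 10^-8) = 3.5041 × 10^15 km = (3.5041 × 10^15) / (9.461 × 10^12) ly = 370.37 ly.

370 ly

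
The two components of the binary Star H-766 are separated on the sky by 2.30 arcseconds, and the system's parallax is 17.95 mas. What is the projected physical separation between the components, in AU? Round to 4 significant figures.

d = 1/p = 1/0.01795″ = 55.71 pc.
At distance d (pc), an angle of θ arcsec spans θ·d AU: s = 2.30 × 55.71 = 128.13 AU.

128.1 AU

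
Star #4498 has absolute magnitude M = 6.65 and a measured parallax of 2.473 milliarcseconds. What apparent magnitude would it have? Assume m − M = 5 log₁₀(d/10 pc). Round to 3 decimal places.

m = 14.684

d = 1/p = 1/0.002473″ = 404.37 pc.
m − M = 5 log₁₀ d − 5 = 5 log₁₀(404.37) − 5 = 13.0339 − 5 = 8.0339.
m = M + (m − M) = 6.65 + 8.0339 = 14.684.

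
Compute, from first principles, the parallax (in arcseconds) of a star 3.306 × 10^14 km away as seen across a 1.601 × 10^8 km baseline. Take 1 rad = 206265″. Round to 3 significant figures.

0.0999 arcsec

θ ≈ B/d = (1.601 × 10^8) / (3.306 × 10^14) = 4.8427 × 10^-7 rad.
In arcseconds: 4.8427 × 10^-7 × 206265 = 0.099888″.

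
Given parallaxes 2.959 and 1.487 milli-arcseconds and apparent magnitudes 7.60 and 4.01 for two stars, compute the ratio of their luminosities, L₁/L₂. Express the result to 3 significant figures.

L₁/L₂ = 0.00925

d₁ = 1/p₁ = 1/0.002959″ = 337.95 pc; d₂ = 1/p₂ = 1/0.001487″ = 672.49 pc.
M₁ = m₁ − 5 log₁₀ d₁ + 5 = 7.60 − 12.6443 + 5 = -0.0443.
M₂ = 4.01 − 14.1384 + 5 = -5.1284.
L₁/L₂ = 10^(0.4(M₂ − M₁)) = 10^(0.4 × (-5.0841)) = 10^(-2.03364) = 0.0092547.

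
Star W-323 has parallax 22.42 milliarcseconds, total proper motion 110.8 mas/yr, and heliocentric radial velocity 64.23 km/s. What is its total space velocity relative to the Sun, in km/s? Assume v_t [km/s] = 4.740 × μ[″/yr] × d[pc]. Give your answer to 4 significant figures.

68.37 km/s

d = 1/p = 1/0.02242″ = 44.603 pc.
μ = 110.8 mas/yr = 0.1108 ″/yr.
v_t = 4.740 μ d = 4.740 × 0.1108 × 44.603 = 23.425 km/s.
v = √(v_r² + v_t²) = √(64.23² + 23.425²) = √4674.22 = 68.368 km/s.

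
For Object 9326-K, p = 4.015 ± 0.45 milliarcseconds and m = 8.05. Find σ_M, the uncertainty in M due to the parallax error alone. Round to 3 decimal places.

σ_M = 0.243 mag

M = m − 5 log₁₀ d + 5 = m + 5 log₁₀ p + 5, so ∂M/∂p = 5/(p ln 10).
σ_M = (5/ln 10) · (σ_p/p) = 2.1715 × 0.45/4.015 = 2.1715 × 0.11208 = 0.24338.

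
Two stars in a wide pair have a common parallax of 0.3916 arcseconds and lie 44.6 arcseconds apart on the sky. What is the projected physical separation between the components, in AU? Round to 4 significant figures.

d = 1/p = 1/0.3916″ = 2.5536 pc.
At distance d (pc), an angle of θ arcsec spans θ·d AU: s = 44.6 × 2.5536 = 113.89 AU.

113.9 AU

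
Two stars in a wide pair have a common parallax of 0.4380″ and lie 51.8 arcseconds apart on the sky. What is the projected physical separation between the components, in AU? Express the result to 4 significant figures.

d = 1/p = 1/0.4380″ = 2.2831 pc.
At distance d (pc), an angle of θ arcsec spans θ·d AU: s = 51.8 × 2.2831 = 118.26 AU.

118.3 AU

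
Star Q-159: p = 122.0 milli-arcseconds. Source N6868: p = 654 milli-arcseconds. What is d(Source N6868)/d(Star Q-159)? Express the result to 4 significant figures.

0.1865

Since d = 1/p, d_B/d_A = p_A/p_B.
= 122.0 / 654 = 0.18654.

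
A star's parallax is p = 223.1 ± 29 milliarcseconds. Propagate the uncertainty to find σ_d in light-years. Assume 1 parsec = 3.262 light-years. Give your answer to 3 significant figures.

d = 1/p, so σ_d = σ_p / p².
σ_d = 0.0290 / (0.2231)² = 0.0290 / 0.049774 = 0.58263 pc = 0.58263 × 3.262 ly = 1.9005 ly.

1.90 ly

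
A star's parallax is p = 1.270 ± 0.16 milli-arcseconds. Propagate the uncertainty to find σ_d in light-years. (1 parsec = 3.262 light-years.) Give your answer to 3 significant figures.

d = 1/p, so σ_d = σ_p / p².
σ_d = 0.000160 / (0.001270)² = 0.000160 / 0.0000016129 = 99.2 pc = 99.2 × 3.262 ly = 323.59 ly.

324 ly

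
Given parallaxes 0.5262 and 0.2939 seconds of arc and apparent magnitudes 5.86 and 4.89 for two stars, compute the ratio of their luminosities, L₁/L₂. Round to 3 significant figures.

d₁ = 1/p₁ = 1/0.5262″ = 1.9004 pc; d₂ = 1/p₂ = 1/0.2939″ = 3.4025 pc.
M₁ = m₁ − 5 log₁₀ d₁ + 5 = 5.86 − 1.3942 + 5 = 9.4658.
M₂ = 4.89 − 2.6590 + 5 = 7.2310.
L₁/L₂ = 10^(0.4(M₂ − M₁)) = 10^(0.4 × (-2.2348)) = 10^(-0.89392) = 0.12767.

L₁/L₂ = 0.128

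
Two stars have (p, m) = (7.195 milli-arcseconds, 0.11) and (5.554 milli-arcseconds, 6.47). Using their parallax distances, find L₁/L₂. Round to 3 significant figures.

d₁ = 1/p₁ = 1/0.007195″ = 138.99 pc; d₂ = 1/p₂ = 1/0.005554″ = 180.05 pc.
M₁ = m₁ − 5 log₁₀ d₁ + 5 = 0.11 − 10.7149 + 5 = -5.6049.
M₂ = 6.47 − 11.2770 + 5 = 0.1930.
L₁/L₂ = 10^(0.4(M₂ − M₁)) = 10^(0.4 × 5.7979) = 10^2.31916 = 208.53.

L₁/L₂ = 209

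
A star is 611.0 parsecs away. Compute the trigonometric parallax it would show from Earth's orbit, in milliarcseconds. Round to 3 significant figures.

1.64 mas

p = 1/d = 1/611 = 0.0016367 arcsec.
= 0.0016367 × 1000 = 1.6367 mas.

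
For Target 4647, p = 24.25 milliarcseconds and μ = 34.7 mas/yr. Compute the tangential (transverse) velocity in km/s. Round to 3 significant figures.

d = 1/p = 1/0.02425″ = 41.237 pc.
μ = 34.7 mas/yr = 0.0347 ″/yr.
v_t = 4.74 × μ × d = 4.74 × 0.0347 × 41.237 = 6.7826 km/s.

6.78 km/s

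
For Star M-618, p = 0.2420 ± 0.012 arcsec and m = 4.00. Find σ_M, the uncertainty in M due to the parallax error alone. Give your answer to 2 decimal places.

σ_M = 0.11 mag

M = m − 5 log₁₀ d + 5 = m + 5 log₁₀ p + 5, so ∂M/∂p = 5/(p ln 10).
σ_M = (5/ln 10) · (σ_p/p) = 2.1715 × 0.012/0.2420 = 2.1715 × 0.049587 = 0.10768.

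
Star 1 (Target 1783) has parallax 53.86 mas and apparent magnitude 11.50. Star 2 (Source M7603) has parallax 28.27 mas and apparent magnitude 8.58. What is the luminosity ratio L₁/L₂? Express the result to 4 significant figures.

L₁/L₂ = 0.01871

d₁ = 1/p₁ = 1/0.05386″ = 18.567 pc; d₂ = 1/p₂ = 1/0.02827″ = 35.373 pc.
M₁ = m₁ − 5 log₁₀ d₁ + 5 = 11.50 − 6.3437 + 5 = 10.1563.
M₂ = 8.58 − 7.7434 + 5 = 5.8366.
L₁/L₂ = 10^(0.4(M₂ − M₁)) = 10^(0.4 × (-4.3197)) = 10^(-1.72788) = 0.018712.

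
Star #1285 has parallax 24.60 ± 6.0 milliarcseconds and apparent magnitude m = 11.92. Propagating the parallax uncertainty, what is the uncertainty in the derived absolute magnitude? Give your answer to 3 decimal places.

M = m − 5 log₁₀ d + 5 = m + 5 log₁₀ p + 5, so ∂M/∂p = 5/(p ln 10).
σ_M = (5/ln 10) · (σ_p/p) = 2.1715 × 6.0/24.60 = 2.1715 × 0.2439 = 0.52963.

σ_M = 0.530 mag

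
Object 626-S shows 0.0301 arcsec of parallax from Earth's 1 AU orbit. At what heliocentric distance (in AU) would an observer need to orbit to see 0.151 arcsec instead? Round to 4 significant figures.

5.017 AU

Parallax scales linearly with baseline: p ∝ B, so B = p_target / p_Earth × 1 AU.
B = 0.151 / 0.0301 = 5.0166 AU.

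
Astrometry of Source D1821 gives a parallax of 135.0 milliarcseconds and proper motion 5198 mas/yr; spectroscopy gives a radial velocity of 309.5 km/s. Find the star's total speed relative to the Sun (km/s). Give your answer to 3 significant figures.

359 km/s

d = 1/p = 1/0.1350″ = 7.4074 pc.
μ = 5198 mas/yr = 5.198 ″/yr.
v_t = 4.740 μ d = 4.740 × 5.198 × 7.4074 = 182.51 km/s.
v = √(v_r² + v_t²) = √(309.5² + 182.51²) = √129100 = 359.3 km/s.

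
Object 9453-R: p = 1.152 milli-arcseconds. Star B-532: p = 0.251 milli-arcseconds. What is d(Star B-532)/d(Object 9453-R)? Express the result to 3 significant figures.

4.59

Since d = 1/p, d_B/d_A = p_A/p_B.
= 1.152 / 0.251 = 4.5896.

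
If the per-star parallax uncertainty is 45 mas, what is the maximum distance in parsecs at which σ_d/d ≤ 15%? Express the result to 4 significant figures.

σ_d/d = σ_p/p, so the condition is σ_p/p ≤ 0.15, i.e. p ≥ σ_p/0.15.
p_min = 45/0.15 = 300 mas = 0.3 arcsec.
d_max = 1/p_min = 1/0.3 = 3.3333 pc.

3.333 pc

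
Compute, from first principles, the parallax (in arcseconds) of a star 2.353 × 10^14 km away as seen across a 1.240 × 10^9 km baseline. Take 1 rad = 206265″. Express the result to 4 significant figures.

1.087 arcsec

θ ≈ B/d = (1.240 × 10^9) / (2.353 × 10^14) = 5.2699 × 10^-6 rad.
In arcseconds: 5.2699 × 10^-6 × 206265 = 1.087″.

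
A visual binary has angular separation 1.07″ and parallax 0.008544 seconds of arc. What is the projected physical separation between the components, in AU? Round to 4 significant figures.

d = 1/p = 1/0.008544″ = 117.04 pc.
At distance d (pc), an angle of θ arcsec spans θ·d AU: s = 1.07 × 117.04 = 125.23 AU.

125.2 AU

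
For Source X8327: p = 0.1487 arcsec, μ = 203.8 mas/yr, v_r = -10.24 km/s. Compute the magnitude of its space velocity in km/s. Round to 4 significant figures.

d = 1/p = 1/0.1487″ = 6.7249 pc.
μ = 203.8 mas/yr = 0.2038 ″/yr.
v_t = 4.740 μ d = 4.740 × 0.2038 × 6.7249 = 6.4963 km/s.
v = √(v_r² + v_t²) = √((-10.24)² + 6.4963²) = √147.06 = 12.127 km/s.

12.13 km/s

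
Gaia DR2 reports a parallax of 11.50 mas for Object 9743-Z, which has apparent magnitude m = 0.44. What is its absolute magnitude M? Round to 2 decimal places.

M = -4.26

d = 1/p = 1/0.01150″ = 86.957 pc.
m − M = 5 log₁₀(86.957) − 5 = 9.6965 − 5 = 4.6965.
M = m − (m − M) = 0.44 − 4.6965 = -4.26.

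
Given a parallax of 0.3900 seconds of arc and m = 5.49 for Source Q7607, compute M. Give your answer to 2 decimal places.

M = 8.45

d = 1/p = 1/0.3900″ = 2.5641 pc.
m − M = 5 log₁₀(2.5641) − 5 = 2.0447 − 5 = -2.9553.
M = m − (m − M) = 5.49 − (-2.9553) = 8.45.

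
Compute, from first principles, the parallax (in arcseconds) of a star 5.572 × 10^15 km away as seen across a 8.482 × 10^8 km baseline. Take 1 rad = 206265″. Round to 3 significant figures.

0.0314 arcsec

θ ≈ B/d = (8.482 × 10^8) / (5.572 × 10^15) = 1.5223 × 10^-7 rad.
In arcseconds: 1.5223 × 10^-7 × 206265 = 0.0314″.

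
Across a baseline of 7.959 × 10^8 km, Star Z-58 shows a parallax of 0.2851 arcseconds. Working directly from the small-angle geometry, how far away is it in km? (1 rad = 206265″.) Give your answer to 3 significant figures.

5.76 × 10^14 km

θ = 0.2851″ = 0.2851/206265 = 1.3822 × 10^-6 rad.
d = B/θ = (7.959 × 10^8) / (1.3822 × 10^-6) = 5.7582 × 10^14 km.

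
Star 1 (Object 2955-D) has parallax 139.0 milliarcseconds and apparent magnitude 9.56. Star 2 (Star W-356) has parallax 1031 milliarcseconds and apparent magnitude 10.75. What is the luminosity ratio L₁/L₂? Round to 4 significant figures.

d₁ = 1/p₁ = 1/0.1390″ = 7.1942 pc; d₂ = 1/p₂ = 1/1.031″ = 0.96993 pc.
M₁ = m₁ − 5 log₁₀ d₁ + 5 = 9.56 − 4.2849 + 5 = 10.2751.
M₂ = 10.75 − (-0.0663) + 5 = 15.8163.
L₁/L₂ = 10^(0.4(M₂ − M₁)) = 10^(0.4 × 5.5412) = 10^2.21648 = 164.62.

L₁/L₂ = 164.6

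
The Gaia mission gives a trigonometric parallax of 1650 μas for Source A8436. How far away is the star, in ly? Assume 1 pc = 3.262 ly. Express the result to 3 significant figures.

p = 1650 μas = 0.001650 arcsec.
d = 1/p = 1/0.001650 = 606.06 pc.
In light-years: 606.06 × 3.262 = 1977 ly.

1980 ly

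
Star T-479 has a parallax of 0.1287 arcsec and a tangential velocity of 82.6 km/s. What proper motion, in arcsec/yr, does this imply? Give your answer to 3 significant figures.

d = 1/p = 1/0.1287″ = 7.77 pc.
μ = v_t / (4.74 d) = 82.6 / (4.74 × 7.77) = 82.6 / 36.83 = 2.2427 ″/yr.

2.24 arcsec/yr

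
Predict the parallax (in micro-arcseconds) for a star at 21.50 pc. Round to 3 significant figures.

p = 1/d = 1/21.5 = 0.046512 arcsec.
= 0.046512 × 10⁶ = 46512 μas.

46500 μas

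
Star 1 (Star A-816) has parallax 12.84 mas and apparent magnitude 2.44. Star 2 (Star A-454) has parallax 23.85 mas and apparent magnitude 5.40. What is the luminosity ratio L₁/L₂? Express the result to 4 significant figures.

d₁ = 1/p₁ = 1/0.01284″ = 77.882 pc; d₂ = 1/p₂ = 1/0.02385″ = 41.929 pc.
M₁ = m₁ − 5 log₁₀ d₁ + 5 = 2.44 − 9.4572 + 5 = -2.0172.
M₂ = 5.40 − 8.1126 + 5 = 2.2874.
L₁/L₂ = 10^(0.4(M₂ − M₁)) = 10^(0.4 × 4.3046) = 10^1.72184 = 52.704.

L₁/L₂ = 52.70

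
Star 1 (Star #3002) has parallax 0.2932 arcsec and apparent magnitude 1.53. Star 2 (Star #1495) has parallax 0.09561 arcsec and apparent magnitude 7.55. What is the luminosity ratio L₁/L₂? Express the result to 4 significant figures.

L₁/L₂ = 27.21

d₁ = 1/p₁ = 1/0.2932″ = 3.4106 pc; d₂ = 1/p₂ = 1/0.09561″ = 10.459 pc.
M₁ = m₁ − 5 log₁₀ d₁ + 5 = 1.53 − 2.6642 + 5 = 3.8658.
M₂ = 7.55 − 5.0975 + 5 = 7.4525.
L₁/L₂ = 10^(0.4(M₂ − M₁)) = 10^(0.4 × 3.5867) = 10^1.43468 = 27.207.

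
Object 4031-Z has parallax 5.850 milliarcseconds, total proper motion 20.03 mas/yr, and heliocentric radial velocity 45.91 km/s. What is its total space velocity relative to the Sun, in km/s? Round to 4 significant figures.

48.69 km/s

d = 1/p = 1/0.005850″ = 170.94 pc.
μ = 20.03 mas/yr = 0.02003 ″/yr.
v_t = 4.740 μ d = 4.740 × 0.02003 × 170.94 = 16.229 km/s.
v = √(v_r² + v_t²) = √(45.91² + 16.229²) = √2371.11 = 48.694 km/s.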